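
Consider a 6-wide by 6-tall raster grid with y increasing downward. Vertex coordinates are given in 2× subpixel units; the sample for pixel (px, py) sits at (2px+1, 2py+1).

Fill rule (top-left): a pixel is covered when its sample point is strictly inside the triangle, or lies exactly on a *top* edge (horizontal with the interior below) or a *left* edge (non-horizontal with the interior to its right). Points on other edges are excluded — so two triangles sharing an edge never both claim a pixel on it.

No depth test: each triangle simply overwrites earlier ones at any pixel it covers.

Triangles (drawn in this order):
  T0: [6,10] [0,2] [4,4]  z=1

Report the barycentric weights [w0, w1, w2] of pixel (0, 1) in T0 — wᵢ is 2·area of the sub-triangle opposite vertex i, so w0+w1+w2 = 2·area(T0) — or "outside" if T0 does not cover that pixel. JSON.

T0:
  2·area = 20
  edge (6, 10)→(0, 2): d=(-6,-8) top-left  bias=+0
  edge (0, 2)→(4, 4): d=(4,2) right/bottom  bias=-1
  edge (4, 4)→(6, 10): d=(2,6) right/bottom  bias=-1
    (1,0)@(3, 1): e=[30,-10,0] → ·  [on edge]
    (0,1)@(1, 3): e=[2,2,16] → #
    (1,1)@(3, 3): e=[18,-2,4] → ·
    (0,2)@(1, 5): e=[-10,10,20] → ·
    (1,2)@(3, 5): e=[6,6,8] → #
    (2,2)@(5, 5): e=[22,2,-4] → ·
    (1,3)@(3, 7): e=[-6,14,12] → ·
    (2,3)@(5, 7): e=[10,10,0] → ·  [on edge]
  covered (2 px):
    · · · · · ·
    # · · · · ·
    · # · · · ·
    · · · · · ·
    · · · · · ·
    · · · · · ·

Result: [2,16,2]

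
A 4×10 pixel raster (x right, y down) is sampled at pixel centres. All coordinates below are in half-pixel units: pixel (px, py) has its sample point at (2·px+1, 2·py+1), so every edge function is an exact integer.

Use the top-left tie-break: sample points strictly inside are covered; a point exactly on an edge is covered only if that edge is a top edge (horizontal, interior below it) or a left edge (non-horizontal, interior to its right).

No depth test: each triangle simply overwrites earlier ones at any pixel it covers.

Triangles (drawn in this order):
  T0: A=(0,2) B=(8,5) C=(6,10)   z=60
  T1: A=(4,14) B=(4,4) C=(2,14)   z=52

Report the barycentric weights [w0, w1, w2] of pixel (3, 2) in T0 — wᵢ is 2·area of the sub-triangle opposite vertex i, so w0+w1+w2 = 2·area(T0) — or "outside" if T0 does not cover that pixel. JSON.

T0:
  2·area = 46
  edge (0, 2)→(8, 5): d=(8,3) right/bottom  bias=-1
  edge (8, 5)→(6, 10): d=(-2,5) right/bottom  bias=-1
  edge (6, 10)→(0, 2): d=(-6,-8) top-left  bias=+0
    (0,1)@(1, 3): e=[5,39,2] → █
    (1,1)@(3, 3): e=[-1,29,18] → ·
    (0,2)@(1, 5): e=[21,35,-10] → ·
    (1,2)@(3, 5): e=[15,25,6] → █
    (2,2)@(5, 5): e=[9,15,22] → █
    (3,2)@(7, 5): e=[3,5,38] → █
    (1,3)@(3, 7): e=[31,21,-6] → ·
    (2,3)@(5, 7): e=[25,11,10] → █
    (2,4)@(5, 9): e=[41,7,-2] → ·
    (3,4)@(7, 9): e=[35,-3,14] → ·
  covered (6 px):
    · · · ·
    █ · · ·
    · █ █ █
    · · █ █
    · · · ·
    · · · ·
    · · · ·
    · · · ·
    · · · ·
    · · · ·
T1:
  2·area = 20  (B↔C swapped to make it positive)
  edge (4, 14)→(2, 14): d=(-2,0) right/bottom  bias=-1
  edge (2, 14)→(4, 4): d=(2,-10) top-left  bias=+0
  edge (4, 4)→(4, 14): d=(0,10) right/bottom  bias=-1
    (1,4)@(3, 9): e=[10,0,10] → █  [on edge]
    (2,4)@(5, 9): e=[10,20,-10] → ·
    (1,5)@(3, 11): e=[6,4,10] → █
    (2,5)@(5, 11): e=[6,24,-10] → ·
    (1,6)@(3, 13): e=[2,8,10] → █
    (2,6)@(5, 13): e=[2,28,-10] → ·
    (1,7)@(3, 15): e=[-2,12,10] → ·
    (0,9)@(1, 19): e=[-10,0,30] → ·  [on edge]
  covered (3 px):
    · · · ·
    · · · ·
    · · · ·
    · · · ·
    · █ · ·
    · █ · ·
    · █ · ·
    · · · ·
    · · · ·
    · · · ·

Answer: [5,38,3]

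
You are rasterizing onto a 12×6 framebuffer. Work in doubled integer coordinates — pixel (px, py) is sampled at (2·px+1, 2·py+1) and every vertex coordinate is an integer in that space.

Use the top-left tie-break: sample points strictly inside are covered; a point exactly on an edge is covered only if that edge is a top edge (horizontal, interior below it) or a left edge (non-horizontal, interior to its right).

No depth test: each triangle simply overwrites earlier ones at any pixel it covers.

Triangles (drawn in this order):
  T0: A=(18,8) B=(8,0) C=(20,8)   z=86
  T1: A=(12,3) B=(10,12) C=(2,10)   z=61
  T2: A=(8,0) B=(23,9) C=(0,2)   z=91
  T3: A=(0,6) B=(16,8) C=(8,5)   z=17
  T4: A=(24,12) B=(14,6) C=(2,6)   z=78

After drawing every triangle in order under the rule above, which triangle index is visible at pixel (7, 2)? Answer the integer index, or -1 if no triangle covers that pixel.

T0:
  2·area = 16
  edge (18, 8)→(8, 0): d=(-10,-8) top-left  bias=+0
  edge (8, 0)→(20, 8): d=(12,8) right/bottom  bias=-1
  edge (20, 8)→(18, 8): d=(-2,0) right/bottom  bias=-1
    (7,2)@(15, 5): e=[6,4,6] → X
    (8,2)@(17, 5): e=[22,-12,6] → .
    (7,3)@(15, 7): e=[-14,28,2] → .
    (8,3)@(17, 7): e=[2,12,2] → X
    (9,3)@(19, 7): e=[18,-4,2] → .
    (8,4)@(17, 9): e=[-18,36,-2] → .
  covered (2 px):
    . . . . . . . . . . . .
    . . . . . . . . . . . .
    . . . . . . . X . . . .
    . . . . . . . . X . . .
    . . . . . . . . . . . .
    . . . . . . . . . . . .
T1:
  2·area = 76
  edge (12, 3)→(10, 12): d=(-2,9) right/bottom  bias=-1
  edge (10, 12)→(2, 10): d=(-8,-2) top-left  bias=+0
  edge (2, 10)→(12, 3): d=(10,-7) top-left  bias=+0
    (5,2)@(11, 5): e=[5,58,13] → X
    (6,2)@(13, 5): e=[-13,62,27] → .
    (3,3)@(7, 7): e=[37,34,5] → X
    (4,3)@(9, 7): e=[19,38,19] → X
    (6,3)@(13, 7): e=[-17,46,47] → .
    (2,4)@(5, 9): e=[51,14,11] → X
    (5,4)@(11, 9): e=[-3,26,53] → .
    (2,5)@(5, 11): e=[47,-2,31] → .
    (3,5)@(7, 11): e=[29,2,45] → X
    (5,5)@(11, 11): e=[-7,10,73] → .
  covered (9 px):
    . . . . . . . . . . . .
    . . . . . . . . . . . .
    . . . . . X . . . . . .
    . . . X X X . . . . . .
    . . X X X . . . . . . .
    . . . X X . . . . . . .
T2:
  2·area = 102
  edge (8, 0)→(23, 9): d=(15,9) right/bottom  bias=-1
  edge (23, 9)→(0, 2): d=(-23,-7) top-left  bias=+0
  edge (0, 2)→(8, 0): d=(8,-2) top-left  bias=+0
    (2,0)@(5, 1): e=[42,58,2] → X
    (3,0)@(7, 1): e=[24,72,6] → X
    (4,0)@(9, 1): e=[6,86,10] → X
    (5,0)@(11, 1): e=[-12,100,14] → .
    (2,1)@(5, 3): e=[72,12,18] → X
    (5,1)@(11, 3): e=[18,54,30] → X
    (6,1)@(13, 3): e=[0,68,34] → .  [on edge]
    (2,2)@(5, 5): e=[102,-34,34] → .
    (3,2)@(7, 5): e=[84,-20,38] → .
    (4,2)@(9, 5): e=[66,-6,42] → .
    (5,2)@(11, 5): e=[48,8,46] → X
    (6,2)@(13, 5): e=[30,22,50] → X
    (11,4)@(23, 9): e=[0,0,102] → .  [on edge]
  covered (12 px):
    . . X X X . . . . . . .
    . . X X X X . . . . . .
    . . . . . X X X . . . .
    . . . . . . . . X X . .
    . . . . . . . . . . . .
    . . . . . . . . . . . .
T3:
  2·area = 32  (B↔C swapped to make it positive)
  edge (0, 6)→(8, 5): d=(8,-1) top-left  bias=+0
  edge (8, 5)→(16, 8): d=(8,3) right/bottom  bias=-1
  edge (16, 8)→(0, 6): d=(-16,-2) top-left  bias=+0
    (4,3)@(9, 7): e=[17,13,2] → X
    (5,3)@(11, 7): e=[19,7,6] → X
    (6,3)@(13, 7): e=[21,1,10] → X
    (7,3)@(15, 7): e=[23,-5,14] → .
    (4,4)@(9, 9): e=[33,29,-30] → .
    (5,4)@(11, 9): e=[35,23,-26] → .
    (6,4)@(13, 9): e=[37,17,-22] → .
  covered (3 px):
    . . . . . . . . . . . .
    . . . . . . . . . . . .
    . . . . . . . . . . . .
    . . . . X X X . . . . .
    . . . . . . . . . . . .
    . . . . . . . . . . . .
T4:
  2·area = 72  (B↔C swapped to make it positive)
  edge (24, 12)→(2, 6): d=(-22,-6) top-left  bias=+0
  edge (2, 6)→(14, 6): d=(12,0) top-left  bias=+0
  edge (14, 6)→(24, 12): d=(10,6) right/bottom  bias=-1
    (4,1)@(9, 3): e=[108,-36,0] → .  [on edge]
    (3,3)@(7, 7): e=[8,12,52] → X
    (4,3)@(9, 7): e=[20,12,40] → X
    (5,3)@(11, 7): e=[32,12,28] → X
    (6,3)@(13, 7): e=[44,12,16] → X
    (7,3)@(15, 7): e=[56,12,4] → X
    (8,3)@(17, 7): e=[68,12,-8] → .
    (3,4)@(7, 9): e=[-36,36,72] → .
    (4,4)@(9, 9): e=[-24,36,60] → .
    (5,4)@(11, 9): e=[-12,36,48] → .
    (6,4)@(13, 9): e=[0,36,36] → X  [on edge]
    (8,4)@(17, 9): e=[24,36,12] → X
    (9,4)@(19, 9): e=[36,36,0] → .  [on edge]
  covered (9 px):
    . . . . . . . . . . . .
    . . . . . . . . . . . .
    . . . . . . . . . . . .
    . . . X X X X X . . . .
    . . . . . . X X X . . .
    . . . . . . . . . . X .

Z-buffer (winner per pixel, '.' = empty):
  . . 2 2 2 . . . . . . .
  . . 2 2 2 2 . . . . . .
  . . . . . 2 2 2 . . . .
  . . . 4 4 4 4 4 2 2 . .
  . . 1 1 1 . 4 4 4 . . .
  . . . 1 1 . . . . . 4 .

Result: 2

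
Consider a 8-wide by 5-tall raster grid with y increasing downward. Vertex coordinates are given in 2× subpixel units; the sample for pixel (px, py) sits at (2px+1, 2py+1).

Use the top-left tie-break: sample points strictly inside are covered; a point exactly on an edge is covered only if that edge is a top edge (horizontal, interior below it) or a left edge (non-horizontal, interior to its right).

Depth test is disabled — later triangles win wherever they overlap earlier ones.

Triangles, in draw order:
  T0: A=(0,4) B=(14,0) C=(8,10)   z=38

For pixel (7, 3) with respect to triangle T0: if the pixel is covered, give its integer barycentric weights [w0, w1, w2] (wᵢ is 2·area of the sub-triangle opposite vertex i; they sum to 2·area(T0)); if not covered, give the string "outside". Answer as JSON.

T0:
  2·area = 116
  edge (0, 4)→(14, 0): d=(14,-4) top-left  bias=+0
  edge (14, 0)→(8, 10): d=(-6,10) right/bottom  bias=-1
  edge (8, 10)→(0, 4): d=(-8,-6) top-left  bias=+0
    (5,0)@(11, 1): e=[2,24,90] → X
    (6,0)@(13, 1): e=[10,4,102] → X
    (7,0)@(15, 1): e=[18,-16,114] → .
    (2,1)@(5, 3): e=[6,72,38] → X
    (3,1)@(7, 3): e=[14,52,50] → X
    (4,1)@(9, 3): e=[22,32,62] → X
    (6,1)@(13, 3): e=[38,-8,86] → .
    (1,2)@(3, 5): e=[26,80,10] → X
    (5,2)@(11, 5): e=[58,0,58] → .  [on edge]
    (1,3)@(3, 7): e=[54,68,-6] → .
    (2,3)@(5, 7): e=[62,48,6] → X
    (5,3)@(11, 7): e=[86,-12,42] → .
  covered (14 px):
    . . . . . X X .
    . . X X X X . .
    . X X X X . . .
    . . X X X . . .
    . . . X . . . .

Result: "outside"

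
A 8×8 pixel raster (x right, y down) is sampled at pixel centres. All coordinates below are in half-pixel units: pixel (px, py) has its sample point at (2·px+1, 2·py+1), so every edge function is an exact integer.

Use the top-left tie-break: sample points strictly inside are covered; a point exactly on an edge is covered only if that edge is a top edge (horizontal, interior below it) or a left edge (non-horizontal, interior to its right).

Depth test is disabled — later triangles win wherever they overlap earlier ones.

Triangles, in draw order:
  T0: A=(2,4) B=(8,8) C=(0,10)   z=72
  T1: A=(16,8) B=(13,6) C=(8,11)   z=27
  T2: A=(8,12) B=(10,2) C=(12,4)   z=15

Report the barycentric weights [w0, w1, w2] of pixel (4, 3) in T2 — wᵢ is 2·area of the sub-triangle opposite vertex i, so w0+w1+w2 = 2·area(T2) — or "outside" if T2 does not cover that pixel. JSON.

T0:
  2·area = 44
  edge (2, 4)→(8, 8): d=(6,4) right/bottom  bias=-1
  edge (8, 8)→(0, 10): d=(-8,2) right/bottom  bias=-1
  edge (0, 10)→(2, 4): d=(2,-6) top-left  bias=+0
    (1,0)@(3, 1): e=[-22,66,0] → ·  [on edge]
    (1,2)@(3, 5): e=[2,34,8] → █
    (2,2)@(5, 5): e=[-6,30,20] → ·
    (0,3)@(1, 7): e=[22,22,0] → █  [on edge]
    (2,3)@(5, 7): e=[6,14,24] → █
    (3,3)@(7, 7): e=[-2,10,36] → ·
    (0,4)@(1, 9): e=[34,6,4] → █
    (2,4)@(5, 9): e=[18,-2,28] → ·
    (0,5)@(1, 11): e=[46,-10,8] → ·
    (1,5)@(3, 11): e=[38,-14,20] → ·
  covered (6 px):
    · · · · · · · ·
    · · · · · · · ·
    · █ · · · · · ·
    █ █ █ · · · · ·
    █ █ · · · · · ·
    · · · · · · · ·
    · · · · · · · ·
    · · · · · · · ·
T1:
  2·area = 25  (B↔C swapped to make it positive)
  edge (16, 8)→(8, 11): d=(-8,3) right/bottom  bias=-1
  edge (8, 11)→(13, 6): d=(5,-5) top-left  bias=+0
  edge (13, 6)→(16, 8): d=(3,2) right/bottom  bias=-1
    (6,3)@(13, 7): e=[17,5,3] → █
    (7,3)@(15, 7): e=[11,15,-1] → ·
    (5,4)@(11, 9): e=[7,5,13] → █
    (7,4)@(15, 9): e=[-5,25,5] → ·
    (5,5)@(11, 11): e=[-9,15,19] → ·
    (6,5)@(13, 11): e=[-15,25,15] → ·
  covered (3 px):
    · · · · · · · ·
    · · · · · · · ·
    · · · · · · · ·
    · · · · · · █ ·
    · · · · · █ █ ·
    · · · · · · · ·
    · · · · · · · ·
    · · · · · · · ·
T2:
  2·area = 24
  edge (8, 12)→(10, 2): d=(2,-10) top-left  bias=+0
  edge (10, 2)→(12, 4): d=(2,2) right/bottom  bias=-1
  edge (12, 4)→(8, 12): d=(-4,8) right/bottom  bias=-1
    (4,0)@(9, 1): e=[-12,0,36] → ·  [on edge]
    (5,1)@(11, 3): e=[12,0,12] → ·  [on edge]
    (5,2)@(11, 5): e=[16,4,4] → █
    (6,2)@(13, 5): e=[36,0,-12] → ·  [on edge]
    (4,3)@(9, 7): e=[0,12,12] → █  [on edge]
    (5,3)@(11, 7): e=[20,8,-4] → ·
    (7,3)@(15, 7): e=[60,0,-36] → ·  [on edge]
    (4,4)@(9, 9): e=[4,16,4] → █
    (5,4)@(11, 9): e=[24,12,-12] → ·
    (4,5)@(9, 11): e=[8,20,-4] → ·
  covered (3 px):
    · · · · · · · ·
    · · · · · · · ·
    · · · · · █ · ·
    · · · · █ · · ·
    · · · · █ · · ·
    · · · · · · · ·
    · · · · · · · ·
    · · · · · · · ·

Answer: [12,12,0]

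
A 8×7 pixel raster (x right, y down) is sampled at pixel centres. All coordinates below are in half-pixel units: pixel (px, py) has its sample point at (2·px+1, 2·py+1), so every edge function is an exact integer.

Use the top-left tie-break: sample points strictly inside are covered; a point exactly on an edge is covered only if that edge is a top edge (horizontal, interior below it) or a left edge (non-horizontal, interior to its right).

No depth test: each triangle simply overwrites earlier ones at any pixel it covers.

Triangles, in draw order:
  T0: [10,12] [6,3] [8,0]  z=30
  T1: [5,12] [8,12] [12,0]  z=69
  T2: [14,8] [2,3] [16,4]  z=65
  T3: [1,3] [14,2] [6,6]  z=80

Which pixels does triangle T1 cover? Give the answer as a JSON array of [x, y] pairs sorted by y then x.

T0:
  2·area = 30
  edge (10, 12)→(6, 3): d=(-4,-9) top-left  bias=+0
  edge (6, 3)→(8, 0): d=(2,-3) top-left  bias=+0
  edge (8, 0)→(10, 12): d=(2,12) right/bottom  bias=-1
    (3,1)@(7, 3): e=[9,3,18] → #
    (4,1)@(9, 3): e=[27,9,-6] → ·
    (3,2)@(7, 5): e=[1,7,22] → #
    (4,2)@(9, 5): e=[19,13,-2] → ·
    (3,3)@(7, 7): e=[-7,11,26] → ·
    (4,3)@(9, 7): e=[11,17,2] → #
    (5,3)@(11, 7): e=[29,23,-22] → ·
    (4,4)@(9, 9): e=[3,21,6] → #
    (5,4)@(11, 9): e=[21,27,-18] → ·
    (4,5)@(9, 11): e=[-5,25,10] → ·
  covered (4 px):
    · · · · · · · ·
    · · · # · · · ·
    · · · # · · · ·
    · · · · # · · ·
    · · · · # · · ·
    · · · · · · · ·
    · · · · · · · ·
T1:
  2·area = 36  (B↔C swapped to make it positive)
  edge (5, 12)→(12, 0): d=(7,-12) top-left  bias=+0
  edge (12, 0)→(8, 12): d=(-4,12) right/bottom  bias=-1
  edge (8, 12)→(5, 12): d=(-3,0) right/bottom  bias=-1
    (5,1)@(11, 3): e=[9,0,27] → ·  [on edge]
    (4,3)@(9, 7): e=[13,8,15] → #
    (5,3)@(11, 7): e=[37,-16,15] → ·
    (3,4)@(7, 9): e=[3,24,9] → #
    (4,4)@(9, 9): e=[27,0,9] → ·  [on edge]
    (3,5)@(7, 11): e=[17,16,3] → #
    (4,5)@(9, 11): e=[41,-8,3] → ·
    (3,6)@(7, 13): e=[31,8,-3] → ·
  covered (3 px):
    · · · · · · · ·
    · · · · · · · ·
    · · · · · · · ·
    · · · · # · · ·
    · · · # · · · ·
    · · · # · · · ·
    · · · · · · · ·
T2:
  2·area = 58
  edge (14, 8)→(2, 3): d=(-12,-5) top-left  bias=+0
  edge (2, 3)→(16, 4): d=(14,1) right/bottom  bias=-1
  edge (16, 4)→(14, 8): d=(-2,4) right/bottom  bias=-1
    (3,2)@(7, 5): e=[1,23,34] → #
    (4,2)@(9, 5): e=[11,21,26] → #
    (5,2)@(11, 5): e=[21,19,18] → #
    (6,2)@(13, 5): e=[31,17,10] → #
    (7,2)@(15, 5): e=[41,15,2] → #
    (3,3)@(7, 7): e=[-23,51,30] → ·
    (4,3)@(9, 7): e=[-13,49,22] → ·
    (5,3)@(11, 7): e=[-3,47,14] → ·
    (6,3)@(13, 7): e=[7,45,6] → #
    (7,3)@(15, 7): e=[17,43,-2] → ·
    (6,4)@(13, 9): e=[-17,73,2] → ·
  covered (6 px):
    · · · · · · · ·
    · · · · · · · ·
    · · · # # # # #
    · · · · · · # ·
    · · · · · · · ·
    · · · · · · · ·
    · · · · · · · ·
T3:
  2·area = 44
  edge (1, 3)→(14, 2): d=(13,-1) top-left  bias=+0
  edge (14, 2)→(6, 6): d=(-8,4) right/bottom  bias=-1
  edge (6, 6)→(1, 3): d=(-5,-3) top-left  bias=+0
    (0,1)@(1, 3): e=[0,44,0] → #  [on edge]
    (1,1)@(3, 3): e=[2,36,6] → #
    (2,1)@(5, 3): e=[4,28,12] → #
    (3,1)@(7, 3): e=[6,20,18] → #
    (4,1)@(9, 3): e=[8,12,24] → #
    (5,1)@(11, 3): e=[10,4,30] → #
    (6,1)@(13, 3): e=[12,-4,36] → ·
    (0,2)@(1, 5): e=[26,28,-10] → ·
    (1,2)@(3, 5): e=[28,20,-4] → ·
    (2,2)@(5, 5): e=[30,12,2] → #
    (4,2)@(9, 5): e=[34,-4,14] → ·
    (5,2)@(11, 5): e=[36,-12,20] → ·
    (5,4)@(11, 9): e=[88,-44,0] → ·  [on edge]
  covered (8 px):
    · · · · · · · ·
    # # # # # # · ·
    · · # # · · · ·
    · · · · · · · ·
    · · · · · · · ·
    · · · · · · · ·
    · · · · · · · ·

Result: [[4,3],[3,4],[3,5]]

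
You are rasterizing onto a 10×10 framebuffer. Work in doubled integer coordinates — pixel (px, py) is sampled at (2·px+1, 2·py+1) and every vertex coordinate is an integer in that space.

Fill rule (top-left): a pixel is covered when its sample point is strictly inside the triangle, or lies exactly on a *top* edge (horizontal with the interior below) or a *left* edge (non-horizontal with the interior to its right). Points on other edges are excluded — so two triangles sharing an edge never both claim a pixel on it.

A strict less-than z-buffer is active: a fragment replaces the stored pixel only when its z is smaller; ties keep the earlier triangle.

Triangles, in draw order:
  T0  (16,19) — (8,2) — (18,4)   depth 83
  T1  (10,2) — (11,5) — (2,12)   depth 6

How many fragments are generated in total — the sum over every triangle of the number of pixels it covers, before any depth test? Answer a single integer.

T0:
  2·area = 154
  edge (16, 19)→(8, 2): d=(-8,-17) top-left  bias=+0
  edge (8, 2)→(18, 4): d=(10,2) right/bottom  bias=-1
  edge (18, 4)→(16, 19): d=(-2,15) right/bottom  bias=-1
    (1,0)@(3, 1): e=[-77,0,231] → .  [on edge]
    (4,1)@(9, 3): e=[9,8,137] → X
    (5,1)@(11, 3): e=[43,4,107] → X
    (6,1)@(13, 3): e=[77,0,77] → .  [on edge]
    (4,2)@(9, 5): e=[-7,28,133] → .
    (5,2)@(11, 5): e=[27,24,103] → X
    (6,2)@(13, 5): e=[61,20,73] → X
    (7,2)@(15, 5): e=[95,16,43] → X
    (8,2)@(17, 5): e=[129,12,13] → X
    (9,2)@(19, 5): e=[163,8,-17] → .
    (5,3)@(11, 7): e=[11,44,99] → X
    (9,3)@(19, 7): e=[147,28,-21] → .
  covered (18 px):
    . . . . . . . . . .
    . . . . X X . . . .
    . . . . . X X X X .
    . . . . . X X X X .
    . . . . . . X X X .
    . . . . . . X X X .
    . . . . . . . X . .
    . . . . . . . X . .
    . . . . . . . . . .
    . . . . . . . . . .
T1:
  2·area = 34
  edge (10, 2)→(11, 5): d=(1,3) right/bottom  bias=-1
  edge (11, 5)→(2, 12): d=(-9,7) right/bottom  bias=-1
  edge (2, 12)→(10, 2): d=(8,-10) top-left  bias=+0
    (4,2)@(9, 5): e=[6,14,14] → X
    (5,2)@(11, 5): e=[0,0,34] → .  [on edge]
    (3,3)@(7, 7): e=[14,10,10] → X
    (4,3)@(9, 7): e=[8,-4,30] → .
    (2,4)@(5, 9): e=[22,6,6] → X
    (3,4)@(7, 9): e=[16,-8,26] → .
    (1,5)@(3, 11): e=[30,2,2] → X
    (2,5)@(5, 11): e=[24,-12,22] → .
    (6,5)@(13, 11): e=[0,-68,102] → .  [on edge]
    (1,6)@(3, 13): e=[32,-16,18] → .
    (7,8)@(15, 17): e=[0,-136,170] → .  [on edge]
  covered (4 px):
    . . . . . . . . . .
    . . . . . . . . . .
    . . . . X . . . . .
    . . . X . . . . . .
    . . X . . . . . . .
    . X . . . . . . . .
    . . . . . . . . . .
    . . . . . . . . . .
    . . . . . . . . . .
    . . . . . . . . . .

Final: 22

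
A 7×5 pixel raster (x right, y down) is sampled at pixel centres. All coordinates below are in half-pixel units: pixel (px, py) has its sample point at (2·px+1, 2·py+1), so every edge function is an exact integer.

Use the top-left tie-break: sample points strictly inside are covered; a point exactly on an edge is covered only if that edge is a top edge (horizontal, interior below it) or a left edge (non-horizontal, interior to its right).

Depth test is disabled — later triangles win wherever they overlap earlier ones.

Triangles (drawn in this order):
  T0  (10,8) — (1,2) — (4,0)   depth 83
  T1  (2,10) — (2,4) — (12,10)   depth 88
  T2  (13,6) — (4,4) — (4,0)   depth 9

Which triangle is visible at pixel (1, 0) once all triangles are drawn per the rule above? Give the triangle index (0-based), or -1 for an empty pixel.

T0:
  2·area = 36
  edge (10, 8)→(1, 2): d=(-9,-6) top-left  bias=+0
  edge (1, 2)→(4, 0): d=(3,-2) top-left  bias=+0
  edge (4, 0)→(10, 8): d=(6,8) right/bottom  bias=-1
    (1,0)@(3, 1): e=[21,1,14] → █
    (2,0)@(5, 1): e=[33,5,-2] → ·
    (1,1)@(3, 3): e=[3,7,26] → █
    (2,1)@(5, 3): e=[15,11,10] → █
    (3,1)@(7, 3): e=[27,15,-6] → ·
    (1,2)@(3, 5): e=[-15,13,38] → ·
    (2,2)@(5, 5): e=[-3,17,22] → ·
    (3,2)@(7, 5): e=[9,21,6] → █
    (4,2)@(9, 5): e=[21,25,-10] → ·
    (3,3)@(7, 7): e=[-9,27,18] → ·
    (4,3)@(9, 7): e=[3,31,2] → █
    (5,3)@(11, 7): e=[15,35,-14] → ·
  covered (5 px):
    · █ · · · · ·
    · █ █ · · · ·
    · · · █ · · ·
    · · · · █ · ·
    · · · · · · ·
T1:
  2·area = 60
  edge (2, 10)→(2, 4): d=(0,-6) top-left  bias=+0
  edge (2, 4)→(12, 10): d=(10,6) right/bottom  bias=-1
  edge (12, 10)→(2, 10): d=(-10,0) right/bottom  bias=-1
    (1,2)@(3, 5): e=[6,4,50] → █
    (2,2)@(5, 5): e=[18,-8,50] → ·
    (1,3)@(3, 7): e=[6,24,30] → █
    (2,3)@(5, 7): e=[18,12,30] → █
    (3,3)@(7, 7): e=[30,0,30] → ·  [on edge]
    (1,4)@(3, 9): e=[6,44,10] → █
    (3,4)@(7, 9): e=[30,20,10] → █
    (4,4)@(9, 9): e=[42,8,10] → █
    (5,4)@(11, 9): e=[54,-4,10] → ·
  covered (7 px):
    · · · · · · ·
    · · · · · · ·
    · █ · · · · ·
    · █ █ · · · ·
    · █ █ █ █ · ·
T2:
  2·area = 36
  edge (13, 6)→(4, 4): d=(-9,-2) top-left  bias=+0
  edge (4, 4)→(4, 0): d=(0,-4) top-left  bias=+0
  edge (4, 0)→(13, 6): d=(9,6) right/bottom  bias=-1
    (2,0)@(5, 1): e=[29,4,3] → █
    (3,0)@(7, 1): e=[33,12,-9] → ·
    (2,1)@(5, 3): e=[11,4,21] → █
    (3,1)@(7, 3): e=[15,12,9] → █
    (4,1)@(9, 3): e=[19,20,-3] → ·
    (2,2)@(5, 5): e=[-7,4,39] → ·
    (3,2)@(7, 5): e=[-3,12,27] → ·
    (4,2)@(9, 5): e=[1,20,15] → █
    (5,2)@(11, 5): e=[5,28,3] → █
    (6,2)@(13, 5): e=[9,36,-9] → ·
    (4,3)@(9, 7): e=[-17,20,33] → ·
    (5,3)@(11, 7): e=[-13,28,21] → ·
  covered (5 px):
    · · █ · · · ·
    · · █ █ · · ·
    · · · · █ █ ·
    · · · · · · ·
    · · · · · · ·

Z-buffer (winner per pixel, '.' = empty):
  . 0 2 . . . .
  . 0 2 2 . . .
  . 1 . 0 2 2 .
  . 1 1 . 0 . .
  . 1 1 1 1 . .

Result: 0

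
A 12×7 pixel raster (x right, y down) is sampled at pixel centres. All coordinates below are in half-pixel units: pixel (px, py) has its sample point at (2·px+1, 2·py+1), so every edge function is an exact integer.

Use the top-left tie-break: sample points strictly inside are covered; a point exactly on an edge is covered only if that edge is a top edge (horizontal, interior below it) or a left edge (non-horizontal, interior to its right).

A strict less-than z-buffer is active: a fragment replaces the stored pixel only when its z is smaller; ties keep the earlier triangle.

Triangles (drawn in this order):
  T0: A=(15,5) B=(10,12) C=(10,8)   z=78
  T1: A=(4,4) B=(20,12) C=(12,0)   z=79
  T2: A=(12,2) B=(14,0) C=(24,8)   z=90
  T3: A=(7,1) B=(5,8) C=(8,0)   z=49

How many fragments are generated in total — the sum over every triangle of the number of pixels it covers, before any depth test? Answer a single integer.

T0:
  2·area = 20
  edge (15, 5)→(10, 12): d=(-5,7) right/bottom  bias=-1
  edge (10, 12)→(10, 8): d=(0,-4) top-left  bias=+0
  edge (10, 8)→(15, 5): d=(5,-3) top-left  bias=+0
    (7,2)@(15, 5): e=[0,20,0] → ·  [on edge]
    (6,3)@(13, 7): e=[4,12,4] → #
    (7,3)@(15, 7): e=[-10,20,10] → ·
    (5,4)@(11, 9): e=[8,4,8] → #
    (6,4)@(13, 9): e=[-6,12,14] → ·
    (2,5)@(5, 11): e=[40,-20,0] → ·  [on edge]
    (5,5)@(11, 11): e=[-2,4,18] → ·
  covered (2 px):
    · · · · · · · · · · · ·
    · · · · · · · · · · · ·
    · · · · · · · · · · · ·
    · · · · · · # · · · · ·
    · · · · · # · · · · · ·
    · · · · · · · · · · · ·
    · · · · · · · · · · · ·
T1:
  2·area = 128  (B↔C swapped to make it positive)
  edge (4, 4)→(12, 0): d=(8,-4) top-left  bias=+0
  edge (12, 0)→(20, 12): d=(8,12) right/bottom  bias=-1
  edge (20, 12)→(4, 4): d=(-16,-8) top-left  bias=+0
    (5,0)@(11, 1): e=[4,20,104] → #
    (6,0)@(13, 1): e=[12,-4,120] → ·
    (3,1)@(7, 3): e=[4,84,40] → #
    (4,1)@(9, 3): e=[12,60,56] → #
    (6,1)@(13, 3): e=[28,12,88] → #
    (7,1)@(15, 3): e=[36,-12,104] → ·
    (3,2)@(7, 5): e=[20,100,8] → #
    (7,2)@(15, 5): e=[52,4,72] → #
    (8,2)@(17, 5): e=[60,-20,88] → ·
    (3,3)@(7, 7): e=[36,116,-24] → ·
    (4,3)@(9, 7): e=[44,92,-8] → ·
    (5,3)@(11, 7): e=[52,68,8] → #
  covered (16 px):
    · · · · · # · · · · · ·
    · · · # # # # · · · · ·
    · · · # # # # # · · · ·
    · · · · · # # # · · · ·
    · · · · · · · # # · · ·
    · · · · · · · · · # · ·
    · · · · · · · · · · · ·
T2:
  2·area = 36
  edge (12, 2)→(14, 0): d=(2,-2) top-left  bias=+0
  edge (14, 0)→(24, 8): d=(10,8) right/bottom  bias=-1
  edge (24, 8)→(12, 2): d=(-12,-6) top-left  bias=+0
    (6,0)@(13, 1): e=[0,18,18] → #  [on edge]
    (7,0)@(15, 1): e=[4,2,30] → #
    (8,0)@(17, 1): e=[8,-14,42] → ·
    (5,1)@(11, 3): e=[0,54,-18] → ·  [on edge]
    (6,1)@(13, 3): e=[4,38,-6] → ·
    (7,1)@(15, 3): e=[8,22,6] → #
    (8,1)@(17, 3): e=[12,6,18] → #
    (9,1)@(19, 3): e=[16,-10,30] → ·
    (4,2)@(9, 5): e=[0,90,-54] → ·  [on edge]
    (7,2)@(15, 5): e=[12,42,-18] → ·
    (8,2)@(17, 5): e=[16,26,-6] → ·
    (9,2)@(19, 5): e=[20,10,6] → #
    (3,3)@(7, 7): e=[0,126,-90] → ·  [on edge]
    (2,4)@(5, 9): e=[0,162,-126] → ·  [on edge]
    (1,5)@(3, 11): e=[0,198,-162] → ·  [on edge]
    (0,6)@(1, 13): e=[0,234,-198] → ·  [on edge]
  covered (5 px):
    · · · · · · # # · · · ·
    · · · · · · · # # · · ·
    · · · · · · · · · # · ·
    · · · · · · · · · · · ·
    · · · · · · · · · · · ·
    · · · · · · · · · · · ·
    · · · · · · · · · · · ·
T3:
  2·area = 5  (B↔C swapped to make it positive)
  edge (7, 1)→(8, 0): d=(1,-1) top-left  bias=+0
  edge (8, 0)→(5, 8): d=(-3,8) right/bottom  bias=-1
  edge (5, 8)→(7, 1): d=(2,-7) top-left  bias=+0
    (3,0)@(7, 1): e=[0,5,0] → #  [on edge]
    (4,0)@(9, 1): e=[2,-11,14] → ·
    (2,1)@(5, 3): e=[0,15,-10] → ·  [on edge]
    (3,1)@(7, 3): e=[2,-1,4] → ·
    (1,2)@(3, 5): e=[0,25,-20] → ·  [on edge]
    (0,3)@(1, 7): e=[0,35,-30] → ·  [on edge]
  covered (1 px):
    · · · # · · · · · · · ·
    · · · · · · · · · · · ·
    · · · · · · · · · · · ·
    · · · · · · · · · · · ·
    · · · · · · · · · · · ·
    · · · · · · · · · · · ·
    · · · · · · · · · · · ·

Result: 24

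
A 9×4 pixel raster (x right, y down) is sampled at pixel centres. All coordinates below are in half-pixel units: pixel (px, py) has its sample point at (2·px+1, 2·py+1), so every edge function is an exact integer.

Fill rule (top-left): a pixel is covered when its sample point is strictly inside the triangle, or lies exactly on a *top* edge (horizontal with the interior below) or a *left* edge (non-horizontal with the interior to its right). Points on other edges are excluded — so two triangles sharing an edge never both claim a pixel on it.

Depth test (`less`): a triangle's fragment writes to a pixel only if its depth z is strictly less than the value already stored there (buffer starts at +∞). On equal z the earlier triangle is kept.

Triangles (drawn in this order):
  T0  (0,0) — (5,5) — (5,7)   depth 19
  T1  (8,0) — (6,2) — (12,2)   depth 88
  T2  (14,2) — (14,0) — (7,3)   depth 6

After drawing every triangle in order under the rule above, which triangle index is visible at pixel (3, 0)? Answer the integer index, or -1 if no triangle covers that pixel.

T0:
  2·area = 10
  edge (0, 0)→(5, 5): d=(5,5) right/bottom  bias=-1
  edge (5, 5)→(5, 7): d=(0,2) right/bottom  bias=-1
  edge (5, 7)→(0, 0): d=(-5,-7) top-left  bias=+0
    (0,0)@(1, 1): e=[0,8,2] → ·  [on edge]
    (2,0)@(5, 1): e=[-20,0,30] → ·  [on edge]
    (1,1)@(3, 3): e=[0,4,6] → ·  [on edge]
    (2,1)@(5, 3): e=[-10,0,20] → ·  [on edge]
    (2,2)@(5, 5): e=[0,0,10] → ·  [on edge]
    (2,3)@(5, 7): e=[10,0,0] → ·  [on edge]
    (3,3)@(7, 7): e=[0,-4,14] → ·  [on edge]
  covered (0 px):
    · · · · · · · · ·
    · · · · · · · · ·
    · · · · · · · · ·
    · · · · · · · · ·
T1:
  2·area = 12  (B↔C swapped to make it positive)
  edge (8, 0)→(12, 2): d=(4,2) right/bottom  bias=-1
  edge (12, 2)→(6, 2): d=(-6,0) right/bottom  bias=-1
  edge (6, 2)→(8, 0): d=(2,-2) top-left  bias=+0
    (3,0)@(7, 1): e=[6,6,0] → #  [on edge]
    (4,0)@(9, 1): e=[2,6,4] → #
    (5,0)@(11, 1): e=[-2,6,8] → ·
    (2,1)@(5, 3): e=[18,-6,0] → ·  [on edge]
    (3,1)@(7, 3): e=[14,-6,4] → ·
    (4,1)@(9, 3): e=[10,-6,8] → ·
    (1,2)@(3, 5): e=[30,-18,0] → ·  [on edge]
    (0,3)@(1, 7): e=[42,-30,0] → ·  [on edge]
  covered (2 px):
    · · · # # · · · ·
    · · · · · · · · ·
    · · · · · · · · ·
    · · · · · · · · ·
T2:
  2·area = 14  (B↔C swapped to make it positive)
  edge (14, 2)→(7, 3): d=(-7,1) right/bottom  bias=-1
  edge (7, 3)→(14, 0): d=(7,-3) top-left  bias=+0
  edge (14, 0)→(14, 2): d=(0,2) right/bottom  bias=-1
    (6,0)@(13, 1): e=[8,4,2] → #
    (7,0)@(15, 1): e=[6,10,-2] → ·
    (3,1)@(7, 3): e=[0,0,14] → ·  [on edge]
    (6,1)@(13, 3): e=[-6,18,2] → ·
  covered (1 px):
    · · · · · · # · ·
    · · · · · · · · ·
    · · · · · · · · ·
    · · · · · · · · ·

Z-buffer (winner per pixel, '.' = empty):
  . . . 1 1 . 2 . .
  . . . . . . . . .
  . . . . . . . . .
  . . . . . . . . .

Final: 1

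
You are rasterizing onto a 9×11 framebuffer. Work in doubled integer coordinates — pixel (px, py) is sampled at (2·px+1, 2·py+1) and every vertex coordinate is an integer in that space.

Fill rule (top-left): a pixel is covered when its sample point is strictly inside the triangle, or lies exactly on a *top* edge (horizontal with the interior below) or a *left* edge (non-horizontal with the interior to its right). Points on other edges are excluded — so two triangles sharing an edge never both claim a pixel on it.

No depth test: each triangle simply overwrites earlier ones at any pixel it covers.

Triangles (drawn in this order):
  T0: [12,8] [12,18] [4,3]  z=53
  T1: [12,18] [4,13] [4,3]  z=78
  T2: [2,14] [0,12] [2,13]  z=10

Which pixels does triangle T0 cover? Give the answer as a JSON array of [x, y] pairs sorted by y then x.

T0:
  2·area = 80
  edge (12, 8)→(12, 18): d=(0,10) right/bottom  bias=-1
  edge (12, 18)→(4, 3): d=(-8,-15) top-left  bias=+0
  edge (4, 3)→(12, 8): d=(8,5) right/bottom  bias=-1
    (3,2)@(7, 5): e=[50,29,1] → █
    (4,2)@(9, 5): e=[30,59,-9] → ·
    (3,3)@(7, 7): e=[50,13,17] → █
    (4,3)@(9, 7): e=[30,43,7] → █
    (5,3)@(11, 7): e=[10,73,-3] → ·
    (3,4)@(7, 9): e=[50,-3,33] → ·
    (4,4)@(9, 9): e=[30,27,23] → █
    (5,4)@(11, 9): e=[10,57,13] → █
    (6,4)@(13, 9): e=[-10,87,3] → ·
    (4,5)@(9, 11): e=[30,11,39] → █
    (6,5)@(13, 11): e=[-10,71,19] → ·
    (4,6)@(9, 13): e=[30,-5,55] → ·
  covered (9 px):
    · · · · · · · · ·
    · · · · · · · · ·
    · · · █ · · · · ·
    · · · █ █ · · · ·
    · · · · █ █ · · ·
    · · · · █ █ · · ·
    · · · · · █ · · ·
    · · · · · █ · · ·
    · · · · · · · · ·
    · · · · · · · · ·
    · · · · · · · · ·
T1:
  2·area = 80
  edge (12, 18)→(4, 13): d=(-8,-5) top-left  bias=+0
  edge (4, 13)→(4, 3): d=(0,-10) top-left  bias=+0
  edge (4, 3)→(12, 18): d=(8,15) right/bottom  bias=-1
    (2,2)@(5, 5): e=[69,10,1] → █
    (3,2)@(7, 5): e=[79,30,-29] → ·
    (2,3)@(5, 7): e=[53,10,17] → █
    (3,3)@(7, 7): e=[63,30,-13] → ·
    (2,4)@(5, 9): e=[37,10,33] → █
    (3,4)@(7, 9): e=[47,30,3] → █
    (4,4)@(9, 9): e=[57,50,-27] → ·
    (2,5)@(5, 11): e=[21,10,49] → █
    (4,5)@(9, 11): e=[41,50,-11] → ·
    (2,6)@(5, 13): e=[5,10,65] → █
    (4,6)@(9, 13): e=[25,50,5] → █
    (5,6)@(11, 13): e=[35,70,-25] → ·
  covered (11 px):
    · · · · · · · · ·
    · · · · · · · · ·
    · · █ · · · · · ·
    · · █ · · · · · ·
    · · █ █ · · · · ·
    · · █ █ · · · · ·
    · · █ █ █ · · · ·
    · · · · █ · · · ·
    · · · · · █ · · ·
    · · · · · · · · ·
    · · · · · · · · ·
T2:
  2·area = 2
  edge (2, 14)→(0, 12): d=(-2,-2) top-left  bias=+0
  edge (0, 12)→(2, 13): d=(2,1) right/bottom  bias=-1
  edge (2, 13)→(2, 14): d=(0,1) right/bottom  bias=-1
    (0,6)@(1, 13): e=[0,1,1] → █  [on edge]
    (1,6)@(3, 13): e=[4,-1,-1] → ·
    (0,7)@(1, 15): e=[-4,5,1] → ·
    (1,7)@(3, 15): e=[0,3,-1] → ·  [on edge]
    (2,8)@(5, 17): e=[0,5,-3] → ·  [on edge]
    (3,9)@(7, 19): e=[0,7,-5] → ·  [on edge]
    (4,10)@(9, 21): e=[0,9,-7] → ·  [on edge]
  covered (1 px):
    · · · · · · · · ·
    · · · · · · · · ·
    · · · · · · · · ·
    · · · · · · · · ·
    · · · · · · · · ·
    · · · · · · · · ·
    █ · · · · · · · ·
    · · · · · · · · ·
    · · · · · · · · ·
    · · · · · · · · ·
    · · · · · · · · ·

Result: [[3,2],[3,3],[4,3],[4,4],[5,4],[4,5],[5,5],[5,6],[5,7]]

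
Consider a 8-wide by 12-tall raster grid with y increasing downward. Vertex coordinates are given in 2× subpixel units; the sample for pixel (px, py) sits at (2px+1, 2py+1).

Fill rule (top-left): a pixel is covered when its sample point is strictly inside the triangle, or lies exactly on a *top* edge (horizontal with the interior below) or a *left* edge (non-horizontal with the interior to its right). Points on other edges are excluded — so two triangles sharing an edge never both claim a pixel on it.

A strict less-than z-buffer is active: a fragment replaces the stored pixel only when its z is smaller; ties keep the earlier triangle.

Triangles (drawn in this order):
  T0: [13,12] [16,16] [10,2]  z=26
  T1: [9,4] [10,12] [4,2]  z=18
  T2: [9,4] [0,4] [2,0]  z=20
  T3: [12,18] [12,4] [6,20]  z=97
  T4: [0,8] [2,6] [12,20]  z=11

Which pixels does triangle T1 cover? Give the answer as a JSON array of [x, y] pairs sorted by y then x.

T0:
  2·area = 18  (B↔C swapped to make it positive)
  edge (13, 12)→(10, 2): d=(-3,-10) top-left  bias=+0
  edge (10, 2)→(16, 16): d=(6,14) right/bottom  bias=-1
  edge (16, 16)→(13, 12): d=(-3,-4) top-left  bias=+0
    (5,2)@(11, 5): e=[1,4,13] → █
    (6,2)@(13, 5): e=[21,-24,21] → ·
    (5,3)@(11, 7): e=[-5,16,7] → ·
    (6,4)@(13, 9): e=[9,0,9] → ·  [on edge]
    (6,5)@(13, 11): e=[3,12,3] → █
    (7,5)@(15, 11): e=[23,-16,11] → ·
    (6,6)@(13, 13): e=[-3,24,-3] → ·
  covered (2 px):
    · · · · · · · ·
    · · · · · · · ·
    · · · · · █ · ·
    · · · · · · · ·
    · · · · · · · ·
    · · · · · · █ ·
    · · · · · · · ·
    · · · · · · · ·
    · · · · · · · ·
    · · · · · · · ·
    · · · · · · · ·
    · · · · · · · ·
T1:
  2·area = 38
  edge (9, 4)→(10, 12): d=(1,8) right/bottom  bias=-1
  edge (10, 12)→(4, 2): d=(-6,-10) top-left  bias=+0
  edge (4, 2)→(9, 4): d=(5,2) right/bottom  bias=-1
    (2,1)@(5, 3): e=[31,4,3] → █
    (3,1)@(7, 3): e=[15,24,-1] → ·
    (2,2)@(5, 5): e=[33,-8,13] → ·
    (3,2)@(7, 5): e=[17,12,9] → █
    (4,2)@(9, 5): e=[1,32,5] → █
    (5,2)@(11, 5): e=[-15,52,1] → ·
    (3,3)@(7, 7): e=[19,0,19] → █  [on edge]
    (5,3)@(11, 7): e=[-13,40,11] → ·
    (3,4)@(7, 9): e=[21,-12,29] → ·
    (4,4)@(9, 9): e=[5,8,25] → █
    (5,4)@(11, 9): e=[-11,28,21] → ·
    (4,5)@(9, 11): e=[7,-4,35] → ·
    (6,8)@(13, 17): e=[-19,0,57] → ·  [on edge]
  covered (6 px):
    · · · · · · · ·
    · · █ · · · · ·
    · · · █ █ · · ·
    · · · █ █ · · ·
    · · · · █ · · ·
    · · · · · · · ·
    · · · · · · · ·
    · · · · · · · ·
    · · · · · · · ·
    · · · · · · · ·
    · · · · · · · ·
    · · · · · · · ·
T2:
  2·area = 36
  edge (9, 4)→(0, 4): d=(-9,0) right/bottom  bias=-1
  edge (0, 4)→(2, 0): d=(2,-4) top-left  bias=+0
  edge (2, 0)→(9, 4): d=(7,4) right/bottom  bias=-1
    (1,0)@(3, 1): e=[27,6,3] → █
    (2,0)@(5, 1): e=[27,14,-5] → ·
    (0,1)@(1, 3): e=[9,2,25] → █
    (2,1)@(5, 3): e=[9,18,9] → █
    (3,1)@(7, 3): e=[9,26,1] → █
    (4,1)@(9, 3): e=[9,34,-7] → ·
    (0,2)@(1, 5): e=[-9,6,39] → ·
    (1,2)@(3, 5): e=[-9,14,31] → ·
    (2,2)@(5, 5): e=[-9,22,23] → ·
    (3,2)@(7, 5): e=[-9,30,15] → ·
  covered (5 px):
    · █ · · · · · ·
    █ █ █ █ · · · ·
    · · · · · · · ·
    · · · · · · · ·
    · · · · · · · ·
    · · · · · · · ·
    · · · · · · · ·
    · · · · · · · ·
    · · · · · · · ·
    · · · · · · · ·
    · · · · · · · ·
    · · · · · · · ·
T3:
  2·area = 84  (B↔C swapped to make it positive)
  edge (12, 18)→(6, 20): d=(-6,2) right/bottom  bias=-1
  edge (6, 20)→(12, 4): d=(6,-16) top-left  bias=+0
  edge (12, 4)→(12, 18): d=(0,14) right/bottom  bias=-1
    (5,3)@(11, 7): e=[68,2,14] → █
    (6,3)@(13, 7): e=[64,34,-14] → ·
    (5,4)@(11, 9): e=[56,14,14] → █
    (6,4)@(13, 9): e=[52,46,-14] → ·
    (5,5)@(11, 11): e=[44,26,14] → █
    (6,5)@(13, 11): e=[40,58,-14] → ·
    (4,6)@(9, 13): e=[36,6,42] → █
    (6,6)@(13, 13): e=[28,70,-14] → ·
    (4,7)@(9, 15): e=[24,18,42] → █
    (6,7)@(13, 15): e=[16,82,-14] → ·
    (4,8)@(9, 17): e=[12,30,42] → █
    (6,8)@(13, 17): e=[4,94,-14] → ·
    (7,8)@(15, 17): e=[0,126,-42] → ·  [on edge]
    (4,9)@(9, 19): e=[0,42,42] → ·  [on edge]
    (1,10)@(3, 21): e=[0,-42,126] → ·  [on edge]
  covered (10 px):
    · · · · · · · ·
    · · · · · · · ·
    · · · · · · · ·
    · · · · · █ · ·
    · · · · · █ · ·
    · · · · · █ · ·
    · · · · █ █ · ·
    · · · · █ █ · ·
    · · · · █ █ · ·
    · · · █ · · · ·
    · · · · · · · ·
    · · · · · · · ·
T4:
  2·area = 48
  edge (0, 8)→(2, 6): d=(2,-2) top-left  bias=+0
  edge (2, 6)→(12, 20): d=(10,14) right/bottom  bias=-1
  edge (12, 20)→(0, 8): d=(-12,-12) top-left  bias=+0
    (3,0)@(7, 1): e=[0,-120,168] → ·  [on edge]
    (2,1)@(5, 3): e=[0,-72,120] → ·  [on edge]
    (1,2)@(3, 5): e=[0,-24,72] → ·  [on edge]
    (0,3)@(1, 7): e=[0,24,24] → █  [on edge]
    (1,3)@(3, 7): e=[4,-4,48] → ·
    (0,4)@(1, 9): e=[4,44,0] → █  [on edge]
    (1,4)@(3, 9): e=[8,16,24] → █
    (2,4)@(5, 9): e=[12,-12,48] → ·
    (0,5)@(1, 11): e=[8,64,-24] → ·
    (1,5)@(3, 11): e=[12,36,0] → █  [on edge]
    (2,5)@(5, 11): e=[16,8,24] → █
    (3,5)@(7, 11): e=[20,-20,48] → ·
    (2,6)@(5, 13): e=[20,28,0] → █  [on edge]
    (3,6)@(7, 13): e=[24,0,24] → ·  [on edge]
    (3,7)@(7, 15): e=[28,20,0] → █  [on edge]
    (4,8)@(9, 17): e=[36,12,0] → █  [on edge]
    (5,9)@(11, 19): e=[44,4,0] → █  [on edge]
    (6,10)@(13, 21): e=[52,-4,0] → ·  [on edge]
    (7,11)@(15, 23): e=[60,-12,0] → ·  [on edge]
  covered (9 px):
    · · · · · · · ·
    · · · · · · · ·
    · · · · · · · ·
    █ · · · · · · ·
    █ █ · · · · · ·
    · █ █ · · · · ·
    · · █ · · · · ·
    · · · █ · · · ·
    · · · · █ · · ·
    · · · · · █ · ·
    · · · · · · · ·
    · · · · · · · ·

Answer: [[2,1],[3,2],[4,2],[3,3],[4,3],[4,4]]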